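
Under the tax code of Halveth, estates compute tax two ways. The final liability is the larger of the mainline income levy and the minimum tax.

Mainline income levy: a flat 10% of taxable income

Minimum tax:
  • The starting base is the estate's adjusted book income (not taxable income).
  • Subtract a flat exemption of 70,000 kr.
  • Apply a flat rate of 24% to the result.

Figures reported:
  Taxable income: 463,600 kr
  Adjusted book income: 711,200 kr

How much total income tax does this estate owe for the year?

Mainline income levy:
  463,600 kr × 10% = 46,360 kr

Minimum tax:
  Base (adjusted book income): 711,200 kr
  Less exemption 70,000 kr → base 641,200 kr
  641,200 kr × 24% = 153,888 kr

153,888 kr > 46,360 kr, so the minimum tax is the binding amount.

153,888 kr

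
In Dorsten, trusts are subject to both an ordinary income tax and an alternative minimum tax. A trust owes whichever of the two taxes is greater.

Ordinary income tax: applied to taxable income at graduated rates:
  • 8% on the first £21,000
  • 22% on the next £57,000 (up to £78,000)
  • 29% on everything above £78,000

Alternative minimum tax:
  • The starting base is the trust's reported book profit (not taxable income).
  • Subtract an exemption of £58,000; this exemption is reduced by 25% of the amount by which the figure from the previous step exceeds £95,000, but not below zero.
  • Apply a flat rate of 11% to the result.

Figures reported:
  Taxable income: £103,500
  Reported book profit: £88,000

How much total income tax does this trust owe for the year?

£21,615

Ordinary income tax:
  £21,000 × 8% = £1,680
  £57,000 × 22% = £12,540
  £25,500 × 29% = £7,395
  → £21,615

Alternative minimum tax:
  Base (reported book profit): £88,000
  Exemption: £88,000 ≤ £95,000, so full £58,000 applies
  Base: £88,000 − £58,000 = £30,000
  £30,000 × 11% = £3,300

£21,615 > £3,300, so the ordinary income tax governs.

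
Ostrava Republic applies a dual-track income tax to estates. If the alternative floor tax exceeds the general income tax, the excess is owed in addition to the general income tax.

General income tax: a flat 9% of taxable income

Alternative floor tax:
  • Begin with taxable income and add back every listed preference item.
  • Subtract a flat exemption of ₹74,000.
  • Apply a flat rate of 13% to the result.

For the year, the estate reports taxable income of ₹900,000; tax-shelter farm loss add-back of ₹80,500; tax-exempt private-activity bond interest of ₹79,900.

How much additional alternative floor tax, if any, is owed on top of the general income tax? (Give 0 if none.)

General income tax:
  ₹900,000 × 9% = ₹81,000

Alternative floor tax:
  Adjusted income: ₹900,000 + ₹80,500 + ₹79,900 = ₹1,060,400
  Less exemption ₹74,000 → base ₹986,400
  ₹986,400 × 13% = ₹128,232

Excess of alternative floor tax over general income tax: ₹128,232 − ₹81,000 = ₹47,232.

₹47,232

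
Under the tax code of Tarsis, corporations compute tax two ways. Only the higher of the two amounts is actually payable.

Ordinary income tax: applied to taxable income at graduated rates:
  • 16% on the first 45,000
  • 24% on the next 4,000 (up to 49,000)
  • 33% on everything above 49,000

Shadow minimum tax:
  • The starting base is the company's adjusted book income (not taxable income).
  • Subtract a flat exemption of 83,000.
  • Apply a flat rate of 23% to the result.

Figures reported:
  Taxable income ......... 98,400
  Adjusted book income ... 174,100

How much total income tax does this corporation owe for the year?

24,462

Ordinary income tax:
  45,000 × 16% = 7,200
  4,000 × 24% = 960
  49,400 × 33% = 16,302
  → 24,462

Shadow minimum tax:
  Base (adjusted book income): 174,100
  Less exemption 83,000 → base 91,100
  91,100 × 23% = 20,953

24,462 > 20,953, so the ordinary income tax governs.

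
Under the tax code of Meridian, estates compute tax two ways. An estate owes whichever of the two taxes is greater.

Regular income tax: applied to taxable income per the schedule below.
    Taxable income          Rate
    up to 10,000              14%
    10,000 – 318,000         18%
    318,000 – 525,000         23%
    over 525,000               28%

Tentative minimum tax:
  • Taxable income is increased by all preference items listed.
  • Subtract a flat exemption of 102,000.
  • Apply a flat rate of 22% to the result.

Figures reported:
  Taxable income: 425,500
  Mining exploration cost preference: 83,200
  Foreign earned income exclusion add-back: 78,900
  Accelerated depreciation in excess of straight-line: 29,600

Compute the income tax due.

Regular income tax:
  10,000 × 14% = 1,400
  308,000 × 18% = 55,440
  107,500 × 23% = 24,725
  → 81,565

Tentative minimum tax:
  Adjusted income: 425,500 + 83,200 + 78,900 + 29,600 = 617,200
  Less exemption 102,000 → base 515,200
  515,200 × 22% = 113,344

113,344 > 81,565, so the tentative minimum tax is the binding amount.

113,344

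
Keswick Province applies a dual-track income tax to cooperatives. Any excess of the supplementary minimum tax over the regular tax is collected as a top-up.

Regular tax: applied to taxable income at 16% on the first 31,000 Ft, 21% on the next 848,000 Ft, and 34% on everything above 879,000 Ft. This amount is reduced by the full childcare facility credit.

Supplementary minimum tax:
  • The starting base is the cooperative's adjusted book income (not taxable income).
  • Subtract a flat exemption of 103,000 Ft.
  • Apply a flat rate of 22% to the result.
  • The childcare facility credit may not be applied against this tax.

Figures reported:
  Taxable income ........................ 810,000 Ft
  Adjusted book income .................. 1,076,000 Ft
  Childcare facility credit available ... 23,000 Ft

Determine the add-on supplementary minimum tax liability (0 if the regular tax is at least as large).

68,510 Ft

Supplementary minimum tax:
  Base (adjusted book income): 1,076,000 Ft
  Less exemption 103,000 Ft → base 973,000 Ft
  973,000 Ft × 22% = 214,060 Ft

Regular tax:
  31,000 Ft × 16% = 4,960 Ft
  779,000 Ft × 21% = 163,590 Ft
  → 168,550 Ft
  Less childcare facility credit 23,000 Ft → 145,550 Ft

Excess of supplementary minimum tax over regular tax: 214,060 Ft − 145,550 Ft = 68,510 Ft.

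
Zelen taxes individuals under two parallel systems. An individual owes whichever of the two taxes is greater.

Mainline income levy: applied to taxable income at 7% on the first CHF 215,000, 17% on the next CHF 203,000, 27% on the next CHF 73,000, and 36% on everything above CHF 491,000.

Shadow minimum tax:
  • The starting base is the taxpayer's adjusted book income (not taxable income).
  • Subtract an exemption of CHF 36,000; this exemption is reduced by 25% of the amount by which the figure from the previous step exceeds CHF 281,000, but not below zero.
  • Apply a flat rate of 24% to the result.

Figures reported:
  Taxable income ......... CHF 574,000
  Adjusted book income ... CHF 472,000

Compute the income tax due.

CHF 113,280

Mainline income levy:
  CHF 215,000 × 7% = CHF 15,050
  CHF 203,000 × 17% = CHF 34,510
  CHF 73,000 × 27% = CHF 19,710
  CHF 83,000 × 36% = CHF 29,880
  → CHF 99,150

Shadow minimum tax:
  Base (adjusted book income): CHF 472,000
  Exemption: 25% × (CHF 472,000 − CHF 281,000) = CHF 47,750 ≥ CHF 36,000, so the exemption is fully phased out
  Base: CHF 472,000 − CHF 0 = CHF 472,000
  CHF 472,000 × 24% = CHF 113,280

CHF 113,280 > CHF 99,150, so the shadow minimum tax is the binding amount.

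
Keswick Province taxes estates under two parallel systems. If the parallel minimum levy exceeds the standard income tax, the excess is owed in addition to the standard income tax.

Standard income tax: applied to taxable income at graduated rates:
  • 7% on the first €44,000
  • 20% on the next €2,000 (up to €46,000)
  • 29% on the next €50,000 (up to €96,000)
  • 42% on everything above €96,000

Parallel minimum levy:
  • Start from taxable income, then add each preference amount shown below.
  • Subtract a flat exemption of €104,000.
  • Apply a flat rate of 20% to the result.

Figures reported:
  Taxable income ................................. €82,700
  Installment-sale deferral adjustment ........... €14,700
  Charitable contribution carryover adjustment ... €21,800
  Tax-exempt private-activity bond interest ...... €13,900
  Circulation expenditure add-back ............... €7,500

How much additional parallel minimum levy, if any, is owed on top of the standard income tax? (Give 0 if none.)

Standard income tax:
  €44,000 × 7% = €3,080
  €2,000 × 20% = €400
  €36,700 × 29% = €10,643
  → €14,123

Parallel minimum levy:
  Adjusted income: €82,700 + €14,700 + €21,800 + €13,900 + €7,500 = €140,600
  Less exemption €104,000 → base €36,600
  €36,600 × 20% = €7,320

€7,320 ≤ €14,123, so no add-on is due.

€0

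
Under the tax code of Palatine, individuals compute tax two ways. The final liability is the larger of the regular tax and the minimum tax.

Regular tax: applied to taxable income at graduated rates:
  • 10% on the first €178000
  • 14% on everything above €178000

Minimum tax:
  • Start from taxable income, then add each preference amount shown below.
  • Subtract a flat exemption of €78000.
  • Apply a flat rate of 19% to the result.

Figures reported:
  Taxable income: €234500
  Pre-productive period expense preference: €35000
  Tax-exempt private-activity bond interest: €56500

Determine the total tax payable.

€47120

Regular tax:
  €178000 × 10% = €17800
  €56500 × 14% = €7910
  → €25710

Minimum tax:
  Adjusted income: €234500 + €35000 + €56500 = €326000
  Less exemption €78000 → base €248000
  €248000 × 19% = €47120

€47120 > €25710, so the minimum tax is the binding amount.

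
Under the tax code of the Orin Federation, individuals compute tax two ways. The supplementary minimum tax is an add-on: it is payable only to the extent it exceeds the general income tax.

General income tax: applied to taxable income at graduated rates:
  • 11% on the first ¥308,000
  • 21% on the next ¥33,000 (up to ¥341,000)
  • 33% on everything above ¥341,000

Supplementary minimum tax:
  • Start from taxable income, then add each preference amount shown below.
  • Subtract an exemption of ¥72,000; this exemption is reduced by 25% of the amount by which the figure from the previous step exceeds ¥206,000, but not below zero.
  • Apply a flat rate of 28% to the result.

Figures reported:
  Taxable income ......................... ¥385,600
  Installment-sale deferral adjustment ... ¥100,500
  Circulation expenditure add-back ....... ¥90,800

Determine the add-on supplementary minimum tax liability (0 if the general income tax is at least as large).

General income tax:
  ¥308,000 × 11% = ¥33,880
  ¥33,000 × 21% = ¥6,930
  ¥44,600 × 33% = ¥14,718
  → ¥55,528

Supplementary minimum tax:
  Adjusted income: ¥385,600 + ¥100,500 + ¥90,800 = ¥576,900
  Exemption: 25% × (¥576,900 − ¥206,000) = ¥92,725 ≥ ¥72,000, so the exemption is fully phased out
  Base: ¥576,900 − ¥0 = ¥576,900
  ¥576,900 × 28% = ¥161,532

Excess of supplementary minimum tax over general income tax: ¥161,532 − ¥55,528 = ¥106,004.

¥106,004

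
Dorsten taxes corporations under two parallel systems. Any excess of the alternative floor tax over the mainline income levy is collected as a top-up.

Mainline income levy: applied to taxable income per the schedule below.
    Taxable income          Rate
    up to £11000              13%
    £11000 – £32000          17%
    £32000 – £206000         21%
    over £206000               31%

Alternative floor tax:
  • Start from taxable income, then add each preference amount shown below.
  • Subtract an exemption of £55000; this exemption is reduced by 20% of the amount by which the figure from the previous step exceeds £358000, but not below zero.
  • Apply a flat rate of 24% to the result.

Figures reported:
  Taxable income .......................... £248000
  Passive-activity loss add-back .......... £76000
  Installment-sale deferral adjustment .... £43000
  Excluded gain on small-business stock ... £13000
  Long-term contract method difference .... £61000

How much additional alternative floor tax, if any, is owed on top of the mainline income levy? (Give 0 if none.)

Alternative floor tax:
  Adjusted income: £248000 + £76000 + £43000 + £13000 + £61000 = £441000
  Exemption: £55000 − 20% × (£441000 − £358000) = £55000 − £16600 = £38400
  Base: £441000 − £38400 = £402600
  £402600 × 24% = £96624

Mainline income levy:
  £11000 × 13% = £1430
  £21000 × 17% = £3570
  £174000 × 21% = £36540
  £42000 × 31% = £13020
  → £54560

Excess of alternative floor tax over mainline income levy: £96624 − £54560 = £42064.

£42064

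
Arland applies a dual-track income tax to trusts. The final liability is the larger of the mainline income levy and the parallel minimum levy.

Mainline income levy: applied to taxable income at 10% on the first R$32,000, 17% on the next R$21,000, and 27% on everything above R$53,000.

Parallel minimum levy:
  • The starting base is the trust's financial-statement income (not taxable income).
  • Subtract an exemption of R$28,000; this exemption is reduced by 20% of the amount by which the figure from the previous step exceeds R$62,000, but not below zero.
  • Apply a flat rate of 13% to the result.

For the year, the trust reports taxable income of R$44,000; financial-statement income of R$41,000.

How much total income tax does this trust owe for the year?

R$5,240

Mainline income levy:
  R$32,000 × 10% = R$3,200
  R$12,000 × 17% = R$2,040
  → R$5,240

Parallel minimum levy:
  Base (financial-statement income): R$41,000
  Exemption: R$41,000 ≤ R$62,000, so full R$28,000 applies
  Base: R$41,000 − R$28,000 = R$13,000
  R$13,000 × 13% = R$1,690

R$5,240 > R$1,690, so the mainline income levy governs.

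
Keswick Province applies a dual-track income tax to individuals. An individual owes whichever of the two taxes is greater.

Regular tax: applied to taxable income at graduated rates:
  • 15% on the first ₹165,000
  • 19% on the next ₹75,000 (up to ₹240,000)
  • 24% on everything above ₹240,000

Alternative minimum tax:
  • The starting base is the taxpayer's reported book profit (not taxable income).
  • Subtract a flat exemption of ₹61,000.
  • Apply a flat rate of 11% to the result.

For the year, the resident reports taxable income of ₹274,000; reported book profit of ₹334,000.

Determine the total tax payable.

₹47,160

Regular tax:
  ₹165,000 × 15% = ₹24,750
  ₹75,000 × 19% = ₹14,250
  ₹34,000 × 24% = ₹8,160
  → ₹47,160

Alternative minimum tax:
  Base (reported book profit): ₹334,000
  Less exemption ₹61,000 → base ₹273,000
  ₹273,000 × 11% = ₹30,030

₹47,160 > ₹30,030, so the regular tax governs.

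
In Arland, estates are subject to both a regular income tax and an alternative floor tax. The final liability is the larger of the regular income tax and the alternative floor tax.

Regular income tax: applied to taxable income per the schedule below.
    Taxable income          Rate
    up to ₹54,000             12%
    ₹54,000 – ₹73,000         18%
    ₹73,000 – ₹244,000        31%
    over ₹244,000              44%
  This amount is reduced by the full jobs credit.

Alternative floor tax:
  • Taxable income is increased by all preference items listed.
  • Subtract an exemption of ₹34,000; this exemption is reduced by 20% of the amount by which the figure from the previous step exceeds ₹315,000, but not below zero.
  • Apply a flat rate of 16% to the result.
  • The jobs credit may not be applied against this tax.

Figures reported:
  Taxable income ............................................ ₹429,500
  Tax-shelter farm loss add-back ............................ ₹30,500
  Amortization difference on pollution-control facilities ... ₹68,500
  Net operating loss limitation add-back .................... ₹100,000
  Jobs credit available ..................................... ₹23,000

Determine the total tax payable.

₹121,530

Regular income tax:
  ₹54,000 × 12% = ₹6,480
  ₹19,000 × 18% = ₹3,420
  ₹171,000 × 31% = ₹53,010
  ₹185,500 × 44% = ₹81,620
  → ₹144,530
  Less jobs credit ₹23,000 → ₹121,530

Alternative floor tax:
  Adjusted income: ₹429,500 + ₹30,500 + ₹68,500 + ₹100,000 = ₹628,500
  Exemption: 20% × (₹628,500 − ₹315,000) = ₹62,700 ≥ ₹34,000, so the exemption is fully phased out
  Base: ₹628,500 − ₹0 = ₹628,500
  ₹628,500 × 16% = ₹100,560

₹121,530 > ₹100,560, so the regular income tax governs.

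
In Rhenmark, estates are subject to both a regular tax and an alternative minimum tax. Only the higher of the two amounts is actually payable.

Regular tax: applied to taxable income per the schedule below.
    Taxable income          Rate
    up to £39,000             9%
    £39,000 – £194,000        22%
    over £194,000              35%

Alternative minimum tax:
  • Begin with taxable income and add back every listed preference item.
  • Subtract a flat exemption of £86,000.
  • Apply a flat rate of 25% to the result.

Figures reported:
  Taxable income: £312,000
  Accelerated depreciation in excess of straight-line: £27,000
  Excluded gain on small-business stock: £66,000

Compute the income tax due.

£79,750

Alternative minimum tax:
  Adjusted income: £312,000 + £27,000 + £66,000 = £405,000
  Less exemption £86,000 → base £319,000
  £319,000 × 25% = £79,750

Regular tax:
  £39,000 × 9% = £3,510
  £155,000 × 22% = £34,100
  £118,000 × 35% = £41,300
  → £78,910

£79,750 > £78,910, so the alternative minimum tax is the binding amount.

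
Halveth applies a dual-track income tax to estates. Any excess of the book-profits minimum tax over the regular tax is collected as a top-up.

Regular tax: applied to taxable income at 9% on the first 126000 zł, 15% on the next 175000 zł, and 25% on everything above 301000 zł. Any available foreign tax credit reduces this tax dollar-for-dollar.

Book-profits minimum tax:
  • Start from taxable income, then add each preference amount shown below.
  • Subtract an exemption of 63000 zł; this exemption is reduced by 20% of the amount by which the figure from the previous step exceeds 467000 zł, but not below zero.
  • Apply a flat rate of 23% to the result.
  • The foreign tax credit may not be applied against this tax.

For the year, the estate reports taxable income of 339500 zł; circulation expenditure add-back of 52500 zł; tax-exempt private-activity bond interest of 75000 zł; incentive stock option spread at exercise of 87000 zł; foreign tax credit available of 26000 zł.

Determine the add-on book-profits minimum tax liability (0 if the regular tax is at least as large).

Book-profits minimum tax:
  Adjusted income: 339500 zł + 52500 zł + 75000 zł + 87000 zł = 554000 zł
  Exemption: 63000 zł − 20% × (554000 zł − 467000 zł) = 63000 zł − 17400 zł = 45600 zł
  Base: 554000 zł − 45600 zł = 508400 zł
  508400 zł × 23% = 116932 zł

Regular tax:
  126000 zł × 9% = 11340 zł
  175000 zł × 15% = 26250 zł
  38500 zł × 25% = 9625 zł
  → 47215 zł
  Less foreign tax credit 26000 zł → 21215 zł

Excess of book-profits minimum tax over regular tax: 116932 zł − 21215 zł = 95717 zł.

95717 zł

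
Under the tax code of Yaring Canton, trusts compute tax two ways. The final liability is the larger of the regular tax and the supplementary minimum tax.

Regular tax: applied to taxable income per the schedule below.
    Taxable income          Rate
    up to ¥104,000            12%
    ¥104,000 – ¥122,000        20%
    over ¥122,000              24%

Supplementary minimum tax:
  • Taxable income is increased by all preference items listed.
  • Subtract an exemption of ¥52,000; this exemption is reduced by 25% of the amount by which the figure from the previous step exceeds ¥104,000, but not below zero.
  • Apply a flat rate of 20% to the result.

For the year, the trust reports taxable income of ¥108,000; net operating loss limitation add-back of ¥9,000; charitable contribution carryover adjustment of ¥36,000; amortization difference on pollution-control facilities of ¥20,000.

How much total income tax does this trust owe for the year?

¥27,650

Regular tax:
  ¥104,000 × 12% = ¥12,480
  ¥4,000 × 20% = ¥800
  → ¥13,280

Supplementary minimum tax:
  Adjusted income: ¥108,000 + ¥9,000 + ¥36,000 + ¥20,000 = ¥173,000
  Exemption: ¥52,000 − 25% × (¥173,000 − ¥104,000) = ¥52,000 − ¥17,250 = ¥34,750
  Base: ¥173,000 − ¥34,750 = ¥138,250
  ¥138,250 × 20% = ¥27,650

¥27,650 > ¥13,280, so the supplementary minimum tax is the binding amount.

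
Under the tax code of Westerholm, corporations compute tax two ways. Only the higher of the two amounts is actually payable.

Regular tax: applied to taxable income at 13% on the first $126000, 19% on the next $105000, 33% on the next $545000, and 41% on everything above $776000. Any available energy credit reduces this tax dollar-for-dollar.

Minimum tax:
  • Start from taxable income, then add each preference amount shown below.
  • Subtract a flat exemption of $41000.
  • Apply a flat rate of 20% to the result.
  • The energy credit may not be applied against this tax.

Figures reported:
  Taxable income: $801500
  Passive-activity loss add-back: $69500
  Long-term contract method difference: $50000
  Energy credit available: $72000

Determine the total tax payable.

Regular tax:
  $126000 × 13% = $16380
  $105000 × 19% = $19950
  $545000 × 33% = $179850
  $25500 × 41% = $10455
  → $226635
  Less energy credit $72000 → $154635

Minimum tax:
  Adjusted income: $801500 + $69500 + $50000 = $921000
  Less exemption $41000 → base $880000
  $880000 × 20% = $176000

$176000 > $154635, so the minimum tax is the binding amount.

$176000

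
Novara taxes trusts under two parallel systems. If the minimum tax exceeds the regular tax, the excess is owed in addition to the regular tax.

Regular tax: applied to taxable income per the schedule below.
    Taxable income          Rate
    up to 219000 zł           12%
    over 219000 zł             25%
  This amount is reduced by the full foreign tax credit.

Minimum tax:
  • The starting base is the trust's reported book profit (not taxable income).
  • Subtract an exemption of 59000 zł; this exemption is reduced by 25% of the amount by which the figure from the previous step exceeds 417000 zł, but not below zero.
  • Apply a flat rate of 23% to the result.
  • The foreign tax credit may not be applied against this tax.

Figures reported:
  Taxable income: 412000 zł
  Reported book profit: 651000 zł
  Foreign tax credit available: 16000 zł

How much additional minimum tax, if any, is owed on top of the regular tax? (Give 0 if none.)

Minimum tax:
  Base (reported book profit): 651000 zł
  Exemption: 59000 zł − 25% × (651000 zł − 417000 zł) = 59000 zł − 58500 zł = 500 zł
  Base: 651000 zł − 500 zł = 650500 zł
  650500 zł × 23% = 149615 zł

Regular tax:
  219000 zł × 12% = 26280 zł
  193000 zł × 25% = 48250 zł
  → 74530 zł
  Less foreign tax credit 16000 zł → 58530 zł

Excess of minimum tax over regular tax: 149615 zł − 58530 zł = 91085 zł.

91085 zł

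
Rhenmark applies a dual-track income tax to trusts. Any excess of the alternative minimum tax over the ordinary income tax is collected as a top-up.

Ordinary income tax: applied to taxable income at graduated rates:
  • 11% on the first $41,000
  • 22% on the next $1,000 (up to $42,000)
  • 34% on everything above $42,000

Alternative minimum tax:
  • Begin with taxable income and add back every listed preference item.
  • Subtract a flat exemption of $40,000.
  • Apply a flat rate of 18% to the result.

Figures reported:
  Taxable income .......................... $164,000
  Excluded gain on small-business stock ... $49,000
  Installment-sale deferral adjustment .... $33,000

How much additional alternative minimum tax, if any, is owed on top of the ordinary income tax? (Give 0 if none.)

$0

Alternative minimum tax:
  Adjusted income: $164,000 + $49,000 + $33,000 = $246,000
  Less exemption $40,000 → base $206,000
  $206,000 × 18% = $37,080

Ordinary income tax:
  $41,000 × 11% = $4,510
  $1,000 × 22% = $220
  $122,000 × 34% = $41,480
  → $46,210

$37,080 ≤ $46,210, so no add-on is due.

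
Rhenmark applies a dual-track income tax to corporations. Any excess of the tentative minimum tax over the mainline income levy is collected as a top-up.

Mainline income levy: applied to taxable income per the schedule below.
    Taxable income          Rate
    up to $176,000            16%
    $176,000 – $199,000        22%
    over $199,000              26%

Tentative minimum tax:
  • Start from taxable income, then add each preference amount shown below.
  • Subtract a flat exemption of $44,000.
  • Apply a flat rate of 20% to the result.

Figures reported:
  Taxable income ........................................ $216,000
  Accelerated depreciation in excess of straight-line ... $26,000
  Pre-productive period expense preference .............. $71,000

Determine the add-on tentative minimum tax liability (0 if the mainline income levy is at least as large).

Mainline income levy:
  $176,000 × 16% = $28,160
  $23,000 × 22% = $5,060
  $17,000 × 26% = $4,420
  → $37,640

Tentative minimum tax:
  Adjusted income: $216,000 + $26,000 + $71,000 = $313,000
  Less exemption $44,000 → base $269,000
  $269,000 × 20% = $53,800

Excess of tentative minimum tax over mainline income levy: $53,800 − $37,640 = $16,160.

$16,160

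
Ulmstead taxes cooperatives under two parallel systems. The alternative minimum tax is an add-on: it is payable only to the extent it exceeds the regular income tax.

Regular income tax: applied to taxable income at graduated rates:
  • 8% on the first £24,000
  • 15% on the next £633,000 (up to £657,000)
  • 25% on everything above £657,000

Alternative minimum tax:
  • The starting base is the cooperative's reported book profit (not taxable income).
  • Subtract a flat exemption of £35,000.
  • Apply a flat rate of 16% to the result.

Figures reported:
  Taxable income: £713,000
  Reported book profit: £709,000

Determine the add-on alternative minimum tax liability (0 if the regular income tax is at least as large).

£0

Regular income tax:
  £24,000 × 8% = £1,920
  £633,000 × 15% = £94,950
  £56,000 × 25% = £14,000
  → £110,870

Alternative minimum tax:
  Base (reported book profit): £709,000
  Less exemption £35,000 → base £674,000
  £674,000 × 16% = £107,840

£107,840 ≤ £110,870, so no add-on is due.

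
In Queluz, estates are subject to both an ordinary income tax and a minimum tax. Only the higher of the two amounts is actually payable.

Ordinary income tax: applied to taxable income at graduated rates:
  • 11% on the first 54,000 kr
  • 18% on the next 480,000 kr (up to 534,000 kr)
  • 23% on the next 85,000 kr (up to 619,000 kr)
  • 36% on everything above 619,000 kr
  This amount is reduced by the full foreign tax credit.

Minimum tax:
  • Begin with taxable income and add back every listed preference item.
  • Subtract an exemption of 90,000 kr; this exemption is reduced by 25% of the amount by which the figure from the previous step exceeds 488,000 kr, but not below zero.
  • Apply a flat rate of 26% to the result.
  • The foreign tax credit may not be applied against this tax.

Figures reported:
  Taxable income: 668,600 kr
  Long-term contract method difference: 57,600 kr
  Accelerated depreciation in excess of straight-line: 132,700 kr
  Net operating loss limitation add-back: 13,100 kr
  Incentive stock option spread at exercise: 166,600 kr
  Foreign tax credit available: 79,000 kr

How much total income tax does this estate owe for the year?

Minimum tax:
  Adjusted income: 668,600 kr + 57,600 kr + 132,700 kr + 13,100 kr + 166,600 kr = 1,038,600 kr
  Exemption: 25% × (1,038,600 kr − 488,000 kr) = 137,650 kr ≥ 90,000 kr, so the exemption is fully phased out
  Base: 1,038,600 kr − 0 kr = 1,038,600 kr
  1,038,600 kr × 26% = 270,036 kr

Ordinary income tax:
  54,000 kr × 11% = 5,940 kr
  480,000 kr × 18% = 86,400 kr
  85,000 kr × 23% = 19,550 kr
  49,600 kr × 36% = 17,856 kr
  → 129,746 kr
  Less foreign tax credit 79,000 kr → 50,746 kr

270,036 kr > 50,746 kr, so the minimum tax is the binding amount.

270,036 kr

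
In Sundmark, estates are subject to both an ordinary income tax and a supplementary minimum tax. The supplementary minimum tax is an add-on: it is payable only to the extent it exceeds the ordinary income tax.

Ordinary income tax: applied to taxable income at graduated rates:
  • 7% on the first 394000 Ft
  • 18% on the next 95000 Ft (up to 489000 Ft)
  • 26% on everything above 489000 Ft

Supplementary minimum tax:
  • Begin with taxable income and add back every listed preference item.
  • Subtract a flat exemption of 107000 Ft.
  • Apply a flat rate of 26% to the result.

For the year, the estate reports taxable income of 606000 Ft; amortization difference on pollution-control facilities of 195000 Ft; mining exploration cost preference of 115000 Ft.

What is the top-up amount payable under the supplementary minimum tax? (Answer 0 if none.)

135240 Ft

Ordinary income tax:
  394000 Ft × 7% = 27580 Ft
  95000 Ft × 18% = 17100 Ft
  117000 Ft × 26% = 30420 Ft
  → 75100 Ft

Supplementary minimum tax:
  Adjusted income: 606000 Ft + 195000 Ft + 115000 Ft = 916000 Ft
  Less exemption 107000 Ft → base 809000 Ft
  809000 Ft × 26% = 210340 Ft

Excess of supplementary minimum tax over ordinary income tax: 210340 Ft − 75100 Ft = 135240 Ft.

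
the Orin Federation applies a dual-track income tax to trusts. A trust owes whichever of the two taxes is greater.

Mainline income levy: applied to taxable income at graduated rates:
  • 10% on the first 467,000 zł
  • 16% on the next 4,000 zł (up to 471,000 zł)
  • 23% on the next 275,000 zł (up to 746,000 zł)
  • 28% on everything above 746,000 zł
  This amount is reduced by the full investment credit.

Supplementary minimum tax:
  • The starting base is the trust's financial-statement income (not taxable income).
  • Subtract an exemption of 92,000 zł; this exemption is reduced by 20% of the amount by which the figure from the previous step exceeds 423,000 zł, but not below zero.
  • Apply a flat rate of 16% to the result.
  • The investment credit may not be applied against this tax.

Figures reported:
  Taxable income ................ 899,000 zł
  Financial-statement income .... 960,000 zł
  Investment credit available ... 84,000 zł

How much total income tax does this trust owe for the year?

Supplementary minimum tax:
  Base (financial-statement income): 960,000 zł
  Exemption: 20% × (960,000 zł − 423,000 zł) = 107,400 zł ≥ 92,000 zł, so the exemption is fully phased out
  Base: 960,000 zł − 0 zł = 960,000 zł
  960,000 zł × 16% = 153,600 zł

Mainline income levy:
  467,000 zł × 10% = 46,700 zł
  4,000 zł × 16% = 640 zł
  275,000 zł × 23% = 63,250 zł
  153,000 zł × 28% = 42,840 zł
  → 153,430 zł
  Less investment credit 84,000 zł → 69,430 zł

153,600 zł > 69,430 zł, so the supplementary minimum tax is the binding amount.

153,600 zł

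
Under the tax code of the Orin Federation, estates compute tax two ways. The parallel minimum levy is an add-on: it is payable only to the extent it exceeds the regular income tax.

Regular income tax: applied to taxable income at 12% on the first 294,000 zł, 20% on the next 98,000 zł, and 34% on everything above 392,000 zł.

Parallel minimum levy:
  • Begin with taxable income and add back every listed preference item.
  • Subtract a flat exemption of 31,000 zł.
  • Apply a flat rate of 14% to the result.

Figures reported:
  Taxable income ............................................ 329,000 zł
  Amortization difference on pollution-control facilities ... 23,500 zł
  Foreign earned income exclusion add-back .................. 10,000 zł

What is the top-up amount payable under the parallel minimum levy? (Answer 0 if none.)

4,130 zł

Parallel minimum levy:
  Adjusted income: 329,000 zł + 23,500 zł + 10,000 zł = 362,500 zł
  Less exemption 31,000 zł → base 331,500 zł
  331,500 zł × 14% = 46,410 zł

Regular income tax:
  294,000 zł × 12% = 35,280 zł
  35,000 zł × 20% = 7,000 zł
  → 42,280 zł

Excess of parallel minimum levy over regular income tax: 46,410 zł − 42,280 zł = 4,130 zł.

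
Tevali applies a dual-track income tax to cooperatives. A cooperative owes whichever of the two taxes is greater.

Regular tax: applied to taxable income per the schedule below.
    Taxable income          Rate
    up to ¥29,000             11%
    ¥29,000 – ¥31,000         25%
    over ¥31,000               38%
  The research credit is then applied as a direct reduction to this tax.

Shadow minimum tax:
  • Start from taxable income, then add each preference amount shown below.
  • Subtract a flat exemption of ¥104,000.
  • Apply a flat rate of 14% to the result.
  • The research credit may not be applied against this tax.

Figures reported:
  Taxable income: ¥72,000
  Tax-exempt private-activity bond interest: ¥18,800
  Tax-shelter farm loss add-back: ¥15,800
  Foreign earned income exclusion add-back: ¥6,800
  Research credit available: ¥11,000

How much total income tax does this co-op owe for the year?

Regular tax:
  ¥29,000 × 11% = ¥3,190
  ¥2,000 × 25% = ¥500
  ¥41,000 × 38% = ¥15,580
  → ¥19,270
  Less research credit ¥11,000 → ¥8,270

Shadow minimum tax:
  Adjusted income: ¥72,000 + ¥18,800 + ¥15,800 + ¥6,800 = ¥113,400
  Less exemption ¥104,000 → base ¥9,400
  ¥9,400 × 14% = ¥1,316

¥8,270 > ¥1,316, so the regular tax governs.

¥8,270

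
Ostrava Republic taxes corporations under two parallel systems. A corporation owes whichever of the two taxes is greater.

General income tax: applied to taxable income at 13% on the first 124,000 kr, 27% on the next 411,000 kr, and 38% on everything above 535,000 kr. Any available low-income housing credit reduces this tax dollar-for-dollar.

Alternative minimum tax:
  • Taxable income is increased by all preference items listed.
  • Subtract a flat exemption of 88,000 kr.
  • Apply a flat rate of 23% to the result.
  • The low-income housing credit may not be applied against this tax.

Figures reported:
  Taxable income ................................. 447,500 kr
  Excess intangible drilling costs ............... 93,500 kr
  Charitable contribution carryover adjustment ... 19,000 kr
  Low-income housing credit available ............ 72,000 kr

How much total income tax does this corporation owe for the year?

108,560 kr

Alternative minimum tax:
  Adjusted income: 447,500 kr + 93,500 kr + 19,000 kr = 560,000 kr
  Less exemption 88,000 kr → base 472,000 kr
  472,000 kr × 23% = 108,560 kr

General income tax:
  124,000 kr × 13% = 16,120 kr
  323,500 kr × 27% = 87,345 kr
  → 103,465 kr
  Less low-income housing credit 72,000 kr → 31,465 kr

108,560 kr > 31,465 kr, so the alternative minimum tax is the binding amount.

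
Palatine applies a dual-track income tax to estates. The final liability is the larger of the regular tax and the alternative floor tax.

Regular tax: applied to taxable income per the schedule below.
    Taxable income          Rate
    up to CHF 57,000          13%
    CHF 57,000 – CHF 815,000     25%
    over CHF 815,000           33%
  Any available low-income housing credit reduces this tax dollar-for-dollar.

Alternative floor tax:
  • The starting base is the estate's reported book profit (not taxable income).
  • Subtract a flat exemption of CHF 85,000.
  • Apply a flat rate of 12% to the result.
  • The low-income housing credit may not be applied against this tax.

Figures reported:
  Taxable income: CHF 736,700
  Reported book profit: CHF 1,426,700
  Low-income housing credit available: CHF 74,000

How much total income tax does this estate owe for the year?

CHF 161,004

Alternative floor tax:
  Base (reported book profit): CHF 1,426,700
  Less exemption CHF 85,000 → base CHF 1,341,700
  CHF 1,341,700 × 12% = CHF 161,004

Regular tax:
  CHF 57,000 × 13% = CHF 7,410
  CHF 679,700 × 25% = CHF 169,925
  → CHF 177,335
  Less low-income housing credit CHF 74,000 → CHF 103,335

CHF 161,004 > CHF 103,335, so the alternative floor tax is the binding amount.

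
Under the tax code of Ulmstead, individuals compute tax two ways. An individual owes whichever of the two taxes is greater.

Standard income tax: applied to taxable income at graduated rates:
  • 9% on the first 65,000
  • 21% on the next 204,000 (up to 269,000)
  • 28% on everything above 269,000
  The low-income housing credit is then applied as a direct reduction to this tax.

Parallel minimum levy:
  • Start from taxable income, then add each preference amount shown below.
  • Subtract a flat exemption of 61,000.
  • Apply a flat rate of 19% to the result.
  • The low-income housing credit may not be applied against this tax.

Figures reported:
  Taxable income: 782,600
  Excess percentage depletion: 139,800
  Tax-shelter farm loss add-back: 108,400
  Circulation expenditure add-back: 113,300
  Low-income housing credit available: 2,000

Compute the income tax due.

205,789

Standard income tax:
  65,000 × 9% = 5,850
  204,000 × 21% = 42,840
  513,600 × 28% = 143,808
  → 192,498
  Less low-income housing credit 2,000 → 190,498

Parallel minimum levy:
  Adjusted income: 782,600 + 139,800 + 108,400 + 113,300 = 1,144,100
  Less exemption 61,000 → base 1,083,100
  1,083,100 × 19% = 205,789

205,789 > 190,498, so the parallel minimum levy is the binding amount.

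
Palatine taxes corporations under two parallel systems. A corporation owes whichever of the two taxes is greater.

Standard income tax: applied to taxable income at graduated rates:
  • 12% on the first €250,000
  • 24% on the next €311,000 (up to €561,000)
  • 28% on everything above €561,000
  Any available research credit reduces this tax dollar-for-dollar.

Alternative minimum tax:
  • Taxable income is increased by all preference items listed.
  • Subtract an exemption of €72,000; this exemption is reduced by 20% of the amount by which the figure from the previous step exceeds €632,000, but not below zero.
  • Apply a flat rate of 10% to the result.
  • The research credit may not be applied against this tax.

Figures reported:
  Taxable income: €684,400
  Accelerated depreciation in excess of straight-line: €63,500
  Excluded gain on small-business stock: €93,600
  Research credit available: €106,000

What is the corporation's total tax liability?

€81,140

Standard income tax:
  €250,000 × 12% = €30,000
  €311,000 × 24% = €74,640
  €123,400 × 28% = €34,552
  → €139,192
  Less research credit €106,000 → €33,192

Alternative minimum tax:
  Adjusted income: €684,400 + €63,500 + €93,600 = €841,500
  Exemption: €72,000 − 20% × (€841,500 − €632,000) = €72,000 − €41,900 = €30,100
  Base: €841,500 − €30,100 = €811,400
  €811,400 × 10% = €81,140

€81,140 > €33,192, so the alternative minimum tax is the binding amount.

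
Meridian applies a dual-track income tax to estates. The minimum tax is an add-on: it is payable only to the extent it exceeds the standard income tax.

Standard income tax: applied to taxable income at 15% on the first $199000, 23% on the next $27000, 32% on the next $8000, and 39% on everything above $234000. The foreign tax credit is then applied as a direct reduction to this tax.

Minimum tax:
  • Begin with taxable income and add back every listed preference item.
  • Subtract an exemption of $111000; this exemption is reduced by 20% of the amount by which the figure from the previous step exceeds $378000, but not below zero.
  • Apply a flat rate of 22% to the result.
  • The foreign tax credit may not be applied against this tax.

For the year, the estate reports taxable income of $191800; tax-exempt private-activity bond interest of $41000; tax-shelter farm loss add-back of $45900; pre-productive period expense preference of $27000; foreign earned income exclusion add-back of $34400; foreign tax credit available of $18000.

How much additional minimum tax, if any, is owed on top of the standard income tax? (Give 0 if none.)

$39632

Minimum tax:
  Adjusted income: $191800 + $41000 + $45900 + $27000 + $34400 = $340100
  Exemption: $340100 ≤ $378000, so full $111000 applies
  Base: $340100 − $111000 = $229100
  $229100 × 22% = $50402

Standard income tax:
  $191800 × 15% = $28770
  Less foreign tax credit $18000 → $10770

Excess of minimum tax over standard income tax: $50402 − $10770 = $39632.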